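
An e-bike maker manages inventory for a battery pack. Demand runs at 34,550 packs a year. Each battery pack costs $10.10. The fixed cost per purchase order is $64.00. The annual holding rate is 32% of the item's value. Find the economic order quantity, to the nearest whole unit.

Holding cost H = 0.32 × $10.10 = $3.2320 per unit per year.
EOQ = √(2DS / H) = √(2 × 34,550 × 64 / 3.232).
= √(4,422,400 / 3.232) = √1,368,316.8317 ≈ 1169.751.

Q* ≈ 1,170 packs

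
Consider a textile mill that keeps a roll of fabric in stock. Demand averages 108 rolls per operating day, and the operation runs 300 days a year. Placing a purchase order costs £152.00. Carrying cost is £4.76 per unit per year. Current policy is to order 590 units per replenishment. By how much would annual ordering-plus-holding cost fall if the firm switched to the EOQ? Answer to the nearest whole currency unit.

Extra cost ≈ £2,904 per year

Annual demand D = 108 × 300 = 32,400.
EOQ = √(2DS/H) = √(2 × 32,400 × 152 / 4.76) ≈ 1438.49.
Cost at Q* = (D/Q*)S + (Q*/2)H = √(2DSH) ≈ £6,847.20.
Cost at Q = 590: (32,400/590)×152 + (590/2)×4.76 = £8,347.12 + £1,404.20 = £9,751.32.
Excess = £9,751.32 − £6,847.20 = £2,904.12.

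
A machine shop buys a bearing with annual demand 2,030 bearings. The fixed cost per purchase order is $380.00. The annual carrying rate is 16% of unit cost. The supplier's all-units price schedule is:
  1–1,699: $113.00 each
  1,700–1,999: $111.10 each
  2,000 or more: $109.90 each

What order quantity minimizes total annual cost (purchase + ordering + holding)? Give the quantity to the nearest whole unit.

Holding cost per unit per year at price C is H = 0.16·C.
Candidates are each tier's EOQ (if it falls in that tier) and each price-break quantity.
EOQ at $113.00 = 292.1 (feasible in tier 1): TC = 2,030×$113.00 + (2,030/292.1)×380 + (292.1/2)×0.16×$113.00 = $234,671.46.
EOQ at $111.10 = 294.6 < 1700, so use break Q=1700: TC = 2,030×$111.10 + (2,030/1700.0)×380 + (1700.0/2)×0.16×$111.10 = $241,096.36.
EOQ at $109.90 = 296.2 < 2000, so use break Q=2000: TC = 2,030×$109.90 + (2,030/2000.0)×380 + (2000.0/2)×0.16×$109.90 = $241,066.70.
Lowest total cost is $234,671.46 at Q = 292.1.

Q* ≈ 292 bearings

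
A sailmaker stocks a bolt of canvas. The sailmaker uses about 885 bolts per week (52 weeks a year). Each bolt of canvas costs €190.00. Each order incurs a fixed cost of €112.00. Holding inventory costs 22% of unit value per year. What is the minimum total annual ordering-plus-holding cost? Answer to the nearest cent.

Annual demand D = 885 × 52 = 46,020.
Holding cost H = 0.22 × €190.00 = €41.8000 per unit per year.
EOQ = √(2DS/H) = √(2 × 46,020 × 112 / 41.8) ≈ 496.60.
At the optimum the two cost components are equal, so total cost = 2·(Q*/2)H = Q*·H.
Minimum total = √(2DSH) = √(2 × 46,020 × 112 × 41.8) ≈ 20757.998.

TC* ≈ €20,758.00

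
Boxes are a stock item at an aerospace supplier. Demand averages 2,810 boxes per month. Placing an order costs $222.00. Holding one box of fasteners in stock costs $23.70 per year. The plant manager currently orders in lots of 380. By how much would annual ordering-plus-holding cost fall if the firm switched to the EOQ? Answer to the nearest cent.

Annual demand D = 2,810 × 12 = 33,720.
EOQ = √(2DS/H) = √(2 × 33,720 × 222 / 23.7) ≈ 794.81.
Cost at Q* = (D/Q*)S + (Q*/2)H = √(2DSH) ≈ $18,836.90.
Cost at Q = 380: (33,720/380)×222 + (380/2)×23.7 = $19,699.58 + $4,503.00 = $24,202.58.
Excess = $24,202.58 − $18,836.90 = $5,365.68.

Extra cost ≈ $5,365.68 per year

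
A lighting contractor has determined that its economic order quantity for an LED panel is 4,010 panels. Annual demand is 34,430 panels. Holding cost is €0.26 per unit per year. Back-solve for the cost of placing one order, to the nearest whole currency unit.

S ≈ €61

Invert the EOQ relation Q*² = 2DS/H.
From Q* = √(2DS/H): S = Q*²H / (2D) = 4,010² × 0.26 / (2 × 34,430) = 60.7149.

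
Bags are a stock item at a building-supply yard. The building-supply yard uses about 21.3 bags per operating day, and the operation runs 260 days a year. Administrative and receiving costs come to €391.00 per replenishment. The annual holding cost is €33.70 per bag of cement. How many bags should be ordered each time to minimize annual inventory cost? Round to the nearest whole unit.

Q* ≈ 358 bags

Annual demand D = 21.3 × 260 = 5,538.
EOQ = √(2DS / H) = √(2 × 5,538 × 391 / 33.7).
= √(4,330,716 / 33.7) = √128,507.8932 ≈ 358.480.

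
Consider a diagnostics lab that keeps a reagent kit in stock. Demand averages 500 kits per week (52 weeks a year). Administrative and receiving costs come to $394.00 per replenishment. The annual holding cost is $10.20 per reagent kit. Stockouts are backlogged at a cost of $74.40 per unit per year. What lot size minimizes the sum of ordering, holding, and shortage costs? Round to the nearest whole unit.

Annual demand D = 500 × 52 = 26,000.
With planned backorders, Q* = √(2DS/H) · √((H+B)/B).
√(2DS/H) = √(2 × 26,000 × 394 / 10.2) = 1417.261.
√((H+B)/B) = √((10.2+74.4)/74.4) = 1.0663.
Q* ≈ 1511.292.

Q* ≈ 1,511 kits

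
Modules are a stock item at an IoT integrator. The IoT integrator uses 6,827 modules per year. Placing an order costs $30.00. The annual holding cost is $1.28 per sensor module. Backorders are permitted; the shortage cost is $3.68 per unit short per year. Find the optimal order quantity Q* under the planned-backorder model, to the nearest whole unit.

With planned backorders, Q* = √(2DS/H) · √((H+B)/B).
√(2DS/H) = √(2 × 6,827 × 30 / 1.28) = 565.699.
√((H+B)/B) = √((1.28+3.68)/3.68) = 1.1610.
Q* ≈ 656.754.

Q* ≈ 657 modules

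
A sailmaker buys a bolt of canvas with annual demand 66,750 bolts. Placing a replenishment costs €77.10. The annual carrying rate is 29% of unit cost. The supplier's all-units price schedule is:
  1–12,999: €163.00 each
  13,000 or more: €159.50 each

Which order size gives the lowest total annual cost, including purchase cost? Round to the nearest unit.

Holding cost per unit per year at price C is H = 0.29·C.
Candidates are each tier's EOQ (if it falls in that tier) and each price-break quantity.
EOQ at €163.00 = 466.6 (feasible in tier 1): TC = 66,750×€163.00 + (66,750/466.6)×77.1 + (466.6/2)×0.29×€163.00 = €10,902,307.72.
EOQ at €159.50 = 471.7 < 13000, so use break Q=13000: TC = 66,750×€159.50 + (66,750/13000.0)×77.1 + (13000.0/2)×0.29×€159.50 = €10,947,678.38.
Lowest total cost is €10,902,307.72 at Q = 466.6.

Q* ≈ 467 bolts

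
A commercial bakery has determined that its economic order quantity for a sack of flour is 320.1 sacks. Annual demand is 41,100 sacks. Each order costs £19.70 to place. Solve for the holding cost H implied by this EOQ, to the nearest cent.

H ≈ £15.80

Invert the EOQ relation Q*² = 2DS/H.
From Q* = √(2DS/H): H = 2DS / Q*² = 2 × 41,100 × 19.7 / 320.1² = 15.8040.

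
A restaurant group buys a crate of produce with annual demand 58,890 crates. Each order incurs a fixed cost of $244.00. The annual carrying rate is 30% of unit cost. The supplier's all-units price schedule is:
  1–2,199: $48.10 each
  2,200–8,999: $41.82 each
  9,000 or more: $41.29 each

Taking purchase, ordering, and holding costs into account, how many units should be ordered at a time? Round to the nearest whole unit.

Holding cost per unit per year at price C is H = 0.30·C.
Candidates are each tier's EOQ (if it falls in that tier) and each price-break quantity.
EOQ at $48.10 = 1411.2 (feasible in tier 1): TC = 58,890×$48.10 + (58,890/1411.2)×244 + (1411.2/2)×0.30×$48.10 = $2,852,973.04.
EOQ at $41.82 = 1513.5 < 2200, so use break Q=2200: TC = 58,890×$41.82 + (58,890/2200.0)×244 + (2200.0/2)×0.30×$41.82 = $2,483,111.84.
EOQ at $41.29 = 1523.2 < 9000, so use break Q=9000: TC = 58,890×$41.29 + (58,890/9000.0)×244 + (9000.0/2)×0.30×$41.29 = $2,488,906.17.
Lowest total cost is $2,483,111.84 at Q = 2200.0.

Q* ≈ 2,200 crates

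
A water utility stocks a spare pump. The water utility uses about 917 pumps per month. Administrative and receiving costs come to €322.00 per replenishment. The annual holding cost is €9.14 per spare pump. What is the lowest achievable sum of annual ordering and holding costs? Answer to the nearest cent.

Annual demand D = 917 × 12 = 11,004.
The optimal lot size = √(2DS/H) = √(2 × 11,004 × 322 / 9.14) ≈ 880.53.
At Q*, ordering cost (D/Q*)S equals holding cost (Q*/2)H, each = √(DSH/2).
Minimum total = √(2DSH) = √(2 × 11,004 × 322 × 9.14) ≈ 8048.062.

TC* ≈ €8,048.06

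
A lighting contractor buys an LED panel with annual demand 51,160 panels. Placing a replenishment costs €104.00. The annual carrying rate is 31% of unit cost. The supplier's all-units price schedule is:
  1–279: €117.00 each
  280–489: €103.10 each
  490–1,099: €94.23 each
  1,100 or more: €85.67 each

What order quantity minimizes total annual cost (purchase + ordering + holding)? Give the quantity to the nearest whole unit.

Holding cost per unit per year at price C is H = 0.31·C.
Evaluate total cost at each tier's feasible EOQ or, if the EOQ is below the tier, at the tier's minimum quantity.
Tier 1 (€117.00): EOQ = 541.7 exceeds tier's upper bound 279, so this tier is dominated.
Tier 2 (€103.10): EOQ = 577.0 exceeds tier's upper bound 489, so this tier is dominated.
EOQ at €94.23 = 603.6 (feasible in tier 3): TC = 51,160×€94.23 + (51,160/603.6)×104 + (603.6/2)×0.31×€94.23 = €4,838,437.61.
EOQ at €85.67 = 633.0 < 1100, so use break Q=1100: TC = 51,160×€85.67 + (51,160/1100.0)×104 + (1100.0/2)×0.31×€85.67 = €4,402,320.88.
Lowest total cost is €4,402,320.88 at Q = 1100.0.

Q* ≈ 1,100 panels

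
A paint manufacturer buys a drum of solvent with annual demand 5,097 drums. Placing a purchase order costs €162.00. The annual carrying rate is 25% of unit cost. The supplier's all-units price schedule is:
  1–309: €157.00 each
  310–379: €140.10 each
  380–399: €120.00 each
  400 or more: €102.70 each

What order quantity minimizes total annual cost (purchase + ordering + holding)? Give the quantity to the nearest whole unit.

Q* ≈ 400 drums

Holding cost per unit per year at price C is H = 0.25·C.
Candidates are each tier's EOQ (if it falls in that tier) and each price-break quantity.
EOQ at €157.00 = 205.1 (feasible in tier 1): TC = 5,097×€157.00 + (5,097/205.1)×162 + (205.1/2)×0.25×€157.00 = €808,280.00.
EOQ at €140.10 = 217.1 < 310, so use break Q=310: TC = 5,097×€140.10 + (5,097/310.0)×162 + (310.0/2)×0.25×€140.10 = €722,182.17.
EOQ at €120.00 = 234.6 < 380, so use break Q=380: TC = 5,097×€120.00 + (5,097/380.0)×162 + (380.0/2)×0.25×€120.00 = €619,512.93.
EOQ at €102.70 = 253.6 < 400, so use break Q=400: TC = 5,097×€102.70 + (5,097/400.0)×162 + (400.0/2)×0.25×€102.70 = €530,661.19.
Lowest total cost is €530,661.19 at Q = 400.0.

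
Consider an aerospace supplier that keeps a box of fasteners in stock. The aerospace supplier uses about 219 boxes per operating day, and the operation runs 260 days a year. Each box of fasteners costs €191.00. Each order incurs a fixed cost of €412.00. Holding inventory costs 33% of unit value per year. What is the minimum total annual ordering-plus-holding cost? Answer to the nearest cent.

Annual demand D = 219 × 260 = 56,940.
Holding cost H = 0.33 × €191.00 = €63.0300 per unit per year.
Q* = √(2DS/H) = √(2 × 56,940 × 412 / 63.03) ≈ 862.78.
At the optimum the two cost components are equal, so total cost = 2·(Q*/2)H = Q*·H.
Minimum total = √(2DSH) = √(2 × 56,940 × 412 × 63.03) ≈ 54380.850.

TC* ≈ €54,380.85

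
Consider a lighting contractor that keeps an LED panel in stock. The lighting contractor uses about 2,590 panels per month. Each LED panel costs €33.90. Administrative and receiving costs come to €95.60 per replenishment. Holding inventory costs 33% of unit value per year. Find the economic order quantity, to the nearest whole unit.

Q* ≈ 729 panels

Annual demand D = 2,590 × 12 = 31,080.
Holding cost H = 0.33 × €33.90 = €11.1870 per unit per year.
EOQ = √(2DS / H) = √(2 × 31,080 × 95.6 / 11.187).
= √(5,942,496 / 11.187) = √531,196.5674 ≈ 728.832.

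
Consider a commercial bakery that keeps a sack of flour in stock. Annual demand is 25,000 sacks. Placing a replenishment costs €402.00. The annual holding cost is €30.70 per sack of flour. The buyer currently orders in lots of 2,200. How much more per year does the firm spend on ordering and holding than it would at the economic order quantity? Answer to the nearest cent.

Extra cost ≈ €13,497.29 per year

EOQ = √(2DS/H) = √(2 × 25,000 × 402 / 30.7) ≈ 809.15.
Cost at Q* = (D/Q*)S + (Q*/2)H = √(2DSH) ≈ €24,840.89.
Cost at Q = 2,200: (25,000/2,200)×402 + (2,200/2)×30.7 = €4,568.18 + €33,770.00 = €38,338.18.
Excess = €38,338.18 − €24,840.89 = €13,497.29.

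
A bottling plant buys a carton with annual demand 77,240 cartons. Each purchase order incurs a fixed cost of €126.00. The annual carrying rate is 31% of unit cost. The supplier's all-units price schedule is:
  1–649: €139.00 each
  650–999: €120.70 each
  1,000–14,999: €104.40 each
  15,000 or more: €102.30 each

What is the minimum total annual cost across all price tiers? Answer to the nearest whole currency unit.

Holding cost per unit per year at price C is H = 0.31·C.
Candidates are each tier's EOQ (if it falls in that tier) and each price-break quantity.
Tier 1 (€139.00): EOQ = 672.1 exceeds tier's upper bound 649, so this tier is dominated.
EOQ at €120.70 = 721.3 (feasible in tier 2): TC = 77,240×€120.70 + (77,240/721.3)×126 + (721.3/2)×0.31×€120.70 = €9,349,855.08.
EOQ at €104.40 = 775.5 < 1000, so use break Q=1000: TC = 77,240×€104.40 + (77,240/1000.0)×126 + (1000.0/2)×0.31×€104.40 = €8,089,770.24.
EOQ at €102.30 = 783.4 < 15000, so use break Q=15000: TC = 77,240×€102.30 + (77,240/15000.0)×126 + (15000.0/2)×0.31×€102.30 = €8,140,148.32.
Lowest total cost among the candidates is at Q = 1000.0.

TC* ≈ €8,089,770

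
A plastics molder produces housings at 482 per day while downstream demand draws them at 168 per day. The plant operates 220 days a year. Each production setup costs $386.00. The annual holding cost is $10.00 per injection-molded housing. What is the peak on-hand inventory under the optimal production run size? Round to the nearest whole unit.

Annual demand D = 168 × 220 = 36,960.
Production build-up factor (1 − d/p) = 1 − 168/482 = 0.6515.
Q* = √(2DS / (H(1 − d/p))) = √(2 × 36,960 × 386 / (10 × 0.6515)).
= √(28,533,120 / 6.5145) ≈ 2092.827.
Maximum inventory = Q*(1 − d/p) = 2092.827 × 0.6515 ≈ 1363.377.

I_max ≈ 1,363 housings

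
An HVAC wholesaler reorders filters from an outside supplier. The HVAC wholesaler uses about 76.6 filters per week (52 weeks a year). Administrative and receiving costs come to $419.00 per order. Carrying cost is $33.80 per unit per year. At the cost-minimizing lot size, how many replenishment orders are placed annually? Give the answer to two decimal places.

N ≈ 12.68 orders per year

Annual demand D = 76.6 × 52 = 3,983.2.
EOQ = √(2DS/H) = √(2 × 3,983.2 × 419 / 33.8) ≈ 314.25.
Orders per year = D / Q* = 3,983.2 / 314.25 ≈ 12.675.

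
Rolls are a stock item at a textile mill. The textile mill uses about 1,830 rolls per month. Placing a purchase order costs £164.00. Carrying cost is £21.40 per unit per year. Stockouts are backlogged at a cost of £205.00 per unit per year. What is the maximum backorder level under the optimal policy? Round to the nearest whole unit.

S* ≈ 58 rolls

Annual demand D = 1,830 × 12 = 21,960.
With planned backorders, Q* = √(2DS/H) · √((H+B)/B).
√(2DS/H) = √(2 × 21,960 × 164 / 21.4) = 580.158.
√((H+B)/B) = √((21.4+205)/205) = 1.0509.
Q* ≈ 609.688.
S* = Q* · H/(H+B) = 609.688 × 21.4/226.4 ≈ 57.629.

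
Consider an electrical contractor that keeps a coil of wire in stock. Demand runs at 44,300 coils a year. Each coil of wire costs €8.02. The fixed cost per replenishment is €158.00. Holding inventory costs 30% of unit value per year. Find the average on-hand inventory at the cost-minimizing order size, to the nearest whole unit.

Holding cost H = 0.30 × €8.02 = €2.4060 per unit per year.
The optimal lot size = √(2DS/H) = √(2 × 44,300 × 158 / 2.406) ≈ 2412.11.
Average inventory = Q*/2 ≈ 2412.11 / 2 = 1206.056.

Average inventory ≈ 1,206 coils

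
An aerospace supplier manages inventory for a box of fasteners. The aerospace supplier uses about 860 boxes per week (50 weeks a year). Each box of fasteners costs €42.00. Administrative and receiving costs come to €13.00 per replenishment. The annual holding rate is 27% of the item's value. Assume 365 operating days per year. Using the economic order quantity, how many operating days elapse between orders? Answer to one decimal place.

T ≈ 2.7 days

Annual demand D = 860 × 50 = 43,000.
Holding cost H = 0.27 × €42.00 = €11.3400 per unit per year.
The optimal lot size = √(2DS/H) = √(2 × 43,000 × 13 / 11.34) ≈ 313.99.
Cycle time = Q*/D × 365 = 313.99 / 43,000 × 365 ≈ 2.665 days.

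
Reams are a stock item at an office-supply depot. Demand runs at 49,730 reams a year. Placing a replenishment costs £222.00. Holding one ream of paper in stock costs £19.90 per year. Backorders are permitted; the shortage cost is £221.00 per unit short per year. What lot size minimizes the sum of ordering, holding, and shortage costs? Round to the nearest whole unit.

Q* ≈ 1,100 reams

With planned backorders, Q* = √(2DS/H) · √((H+B)/B).
√(2DS/H) = √(2 × 49,730 × 222 / 19.9) = 1053.354.
√((H+B)/B) = √((19.9+221)/221) = 1.0441.
Q* ≈ 1099.756.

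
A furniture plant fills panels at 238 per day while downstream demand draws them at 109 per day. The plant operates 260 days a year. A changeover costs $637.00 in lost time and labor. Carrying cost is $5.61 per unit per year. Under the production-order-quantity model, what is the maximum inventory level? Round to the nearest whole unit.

Annual demand D = 109 × 260 = 28,340.
Production build-up factor (1 − d/p) = 1 − 109/238 = 0.5420.
Q* = √(2DS / (H(1 − d/p))) = √(2 × 28,340 × 637 / (5.61 × 0.5420)).
= √(36,105,160 / 3.0407) ≈ 3445.854.
Maximum inventory = Q*(1 − d/p) = 3445.854 × 0.5420 ≈ 1867.711.

I_max ≈ 1,868 panels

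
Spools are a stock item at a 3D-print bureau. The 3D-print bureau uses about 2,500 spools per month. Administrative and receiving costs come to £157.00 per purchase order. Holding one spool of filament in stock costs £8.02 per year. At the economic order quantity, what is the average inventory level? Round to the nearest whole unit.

Annual demand D = 2,500 × 12 = 30,000.
The optimal lot size = √(2DS/H) = √(2 × 30,000 × 157 / 8.02) ≈ 1083.77.
Average inventory = Q*/2 ≈ 1083.77 / 2 = 541.886.

Average inventory ≈ 542 spools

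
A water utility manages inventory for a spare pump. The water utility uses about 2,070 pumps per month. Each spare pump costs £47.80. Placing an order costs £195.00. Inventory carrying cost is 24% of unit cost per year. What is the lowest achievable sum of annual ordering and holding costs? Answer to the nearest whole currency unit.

Annual demand D = 2,070 × 12 = 24,840.
Holding cost H = 0.24 × £47.80 = £11.4720 per unit per year.
Q* = √(2DS/H) = √(2 × 24,840 × 195 / 11.472) ≈ 918.94.
At the optimum the two cost components are equal, so total cost = 2·(Q*/2)H = Q*·H.
Minimum total = √(2DSH) = √(2 × 24,840 × 195 × 11.472) ≈ 10542.113.

TC* ≈ £10,542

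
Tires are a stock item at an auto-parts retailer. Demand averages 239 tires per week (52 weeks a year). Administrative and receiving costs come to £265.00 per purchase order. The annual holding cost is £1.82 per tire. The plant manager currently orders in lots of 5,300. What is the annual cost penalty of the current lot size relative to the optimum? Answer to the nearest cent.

Annual demand D = 239 × 52 = 12,428.
EOQ = √(2DS/H) = √(2 × 12,428 × 265 / 1.82) ≈ 1902.40.
Cost at Q* = (D/Q*)S + (Q*/2)H = √(2DSH) ≈ £3,462.38.
Cost at Q = 5,300: (12,428/5,300)×265 + (5,300/2)×1.82 = £621.40 + £4,823.00 = £5,444.40.
Excess = £5,444.40 − £3,462.38 = £1,982.02.

Extra cost ≈ £1,982.02 per year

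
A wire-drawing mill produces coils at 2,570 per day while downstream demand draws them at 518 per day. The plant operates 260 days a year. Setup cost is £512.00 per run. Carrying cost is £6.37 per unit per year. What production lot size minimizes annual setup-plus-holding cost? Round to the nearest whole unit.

Q* ≈ 5,207 coils

Annual demand D = 518 × 260 = 134,680.
Production build-up factor (1 − d/p) = 1 − 518/2,570 = 0.7984.
Q* = √(2DS / (H(1 − d/p))) = √(2 × 134,680 × 512 / (6.37 × 0.7984)).
= √(137,912,320 / 5.0861) ≈ 5207.265.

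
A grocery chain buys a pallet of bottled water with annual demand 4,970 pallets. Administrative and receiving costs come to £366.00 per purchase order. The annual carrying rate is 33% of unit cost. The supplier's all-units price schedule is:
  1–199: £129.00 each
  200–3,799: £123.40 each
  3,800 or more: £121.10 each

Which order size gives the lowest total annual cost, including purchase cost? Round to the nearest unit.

Q* ≈ 299 pallets

Holding cost per unit per year at price C is H = 0.33·C.
For each price level, check whether its EOQ is feasible; otherwise the best quantity at that price is the breakpoint.
Tier 1 (£129.00): EOQ = 292.3 exceeds tier's upper bound 199, so this tier is dominated.
EOQ at £123.40 = 298.9 (feasible in tier 2): TC = 4,970×£123.40 + (4,970/298.9)×366 + (298.9/2)×0.33×£123.40 = £625,469.62.
EOQ at £121.10 = 301.7 < 3800, so use break Q=3800: TC = 4,970×£121.10 + (4,970/3800.0)×366 + (3800.0/2)×0.33×£121.10 = £678,275.39.
Lowest total cost is £625,469.62 at Q = 298.9.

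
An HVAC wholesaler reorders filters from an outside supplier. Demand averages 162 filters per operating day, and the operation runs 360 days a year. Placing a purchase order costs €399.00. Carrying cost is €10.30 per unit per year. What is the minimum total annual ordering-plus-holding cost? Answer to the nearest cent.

Annual demand D = 162 × 360 = 58,320.
Q* = √(2DS/H) = √(2 × 58,320 × 399 / 10.3) ≈ 2125.65.
At Q*, ordering cost (D/Q*)S equals holding cost (Q*/2)H, each = √(DSH/2).
Minimum total = √(2DSH) = √(2 × 58,320 × 399 × 10.3) ≈ 21894.187.

TC* ≈ €21,894.19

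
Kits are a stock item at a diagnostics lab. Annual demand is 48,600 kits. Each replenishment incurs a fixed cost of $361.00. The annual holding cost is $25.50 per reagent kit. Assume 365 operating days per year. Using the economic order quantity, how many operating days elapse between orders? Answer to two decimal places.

Q* = √(2DS/H) = √(2 × 48,600 × 361 / 25.5) ≈ 1173.05.
Cycle time = Q*/D × 365 = 1173.05 / 48,600 × 365 ≈ 8.810 days.

T ≈ 8.81 days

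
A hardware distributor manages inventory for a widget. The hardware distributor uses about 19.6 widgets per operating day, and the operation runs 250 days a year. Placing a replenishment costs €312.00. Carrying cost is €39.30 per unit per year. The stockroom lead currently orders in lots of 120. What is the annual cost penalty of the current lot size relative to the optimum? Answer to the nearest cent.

Annual demand D = 19.6 × 250 = 4,900.
EOQ = √(2DS/H) = √(2 × 4,900 × 312 / 39.3) ≈ 278.93.
Cost at Q* = (D/Q*)S + (Q*/2)H = √(2DSH) ≈ €10,961.92.
Cost at Q = 120: (4,900/120)×312 + (120/2)×39.3 = €12,740.00 + €2,358.00 = €15,098.00.
Excess = €15,098.00 − €10,961.92 = €4,136.08.

Extra cost ≈ €4,136.08 per year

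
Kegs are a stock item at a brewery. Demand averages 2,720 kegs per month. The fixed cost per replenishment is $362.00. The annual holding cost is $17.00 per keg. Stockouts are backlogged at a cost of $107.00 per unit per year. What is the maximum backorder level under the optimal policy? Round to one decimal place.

Annual demand D = 2,720 × 12 = 32,640.
With planned backorders, Q* = √(2DS/H) · √((H+B)/B).
√(2DS/H) = √(2 × 32,640 × 362 / 17) = 1179.017.
√((H+B)/B) = √((17+107)/107) = 1.0765.
Q* ≈ 1269.226.
S* = Q* · H/(H+B) = 1269.226 × 17/124 ≈ 174.007.

S* ≈ 174.0 kegs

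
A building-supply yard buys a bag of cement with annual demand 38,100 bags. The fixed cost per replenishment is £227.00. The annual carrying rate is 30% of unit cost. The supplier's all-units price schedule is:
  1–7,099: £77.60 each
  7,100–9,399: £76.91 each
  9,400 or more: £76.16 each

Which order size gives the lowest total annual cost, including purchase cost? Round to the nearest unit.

Q* ≈ 862 bags

Holding cost per unit per year at price C is H = 0.30·C.
For each price level, check whether its EOQ is feasible; otherwise the best quantity at that price is the breakpoint.
EOQ at £77.60 = 862.0 (feasible in tier 1): TC = 38,100×£77.60 + (38,100/862.0)×227 + (862.0/2)×0.30×£77.60 = £2,976,626.97.
EOQ at £76.91 = 865.8 < 7100, so use break Q=7100: TC = 38,100×£76.91 + (38,100/7100.0)×227 + (7100.0/2)×0.30×£76.91 = £3,013,398.28.
EOQ at £76.16 = 870.1 < 9400, so use break Q=9400: TC = 38,100×£76.16 + (38,100/9400.0)×227 + (9400.0/2)×0.30×£76.16 = £3,010,001.67.
Lowest total cost is £2,976,626.97 at Q = 862.0.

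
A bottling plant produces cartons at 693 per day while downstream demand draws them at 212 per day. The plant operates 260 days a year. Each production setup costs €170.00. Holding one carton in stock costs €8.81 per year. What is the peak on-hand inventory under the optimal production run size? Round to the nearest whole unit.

I_max ≈ 1,215 cartons

Annual demand D = 212 × 260 = 55,120.
Production build-up factor (1 − d/p) = 1 − 212/693 = 0.6941.
Q* = √(2DS / (H(1 − d/p))) = √(2 × 55,120 × 170 / (8.81 × 0.6941)).
= √(18,740,800 / 6.1149) ≈ 1750.653.
Maximum inventory = Q*(1 − d/p) = 1750.653 × 0.6941 ≈ 1215.100.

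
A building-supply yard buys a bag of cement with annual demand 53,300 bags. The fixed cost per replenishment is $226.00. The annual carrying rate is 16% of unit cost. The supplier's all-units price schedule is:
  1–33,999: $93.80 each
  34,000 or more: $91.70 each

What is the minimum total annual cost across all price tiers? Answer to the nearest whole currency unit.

TC* ≈ $5,018,555

Holding cost per unit per year at price C is H = 0.16·C.
Candidates are each tier's EOQ (if it falls in that tier) and each price-break quantity.
EOQ at $93.80 = 1267.0 (feasible in tier 1): TC = 53,300×$93.80 + (53,300/1267.0)×226 + (1267.0/2)×0.16×$93.80 = $5,018,554.91.
EOQ at $91.70 = 1281.4 < 34000, so use break Q=34000: TC = 53,300×$91.70 + (53,300/34000.0)×226 + (34000.0/2)×0.16×$91.70 = $5,137,388.29.
Lowest total cost among the candidates is at Q = 1267.0.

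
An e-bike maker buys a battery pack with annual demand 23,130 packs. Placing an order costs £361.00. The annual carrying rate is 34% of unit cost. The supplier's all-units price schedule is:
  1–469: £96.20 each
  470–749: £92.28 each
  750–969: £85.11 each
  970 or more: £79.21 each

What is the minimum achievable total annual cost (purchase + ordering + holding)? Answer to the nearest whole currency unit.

TC* ≈ £1,853,797

Holding cost per unit per year at price C is H = 0.34·C.
For each price level, check whether its EOQ is feasible; otherwise the best quantity at that price is the breakpoint.
Tier 1 (£96.20): EOQ = 714.5 exceeds tier's upper bound 469, so this tier is dominated.
EOQ at £92.28 = 729.6 (feasible in tier 2): TC = 23,130×£92.28 + (23,130/729.6)×361 + (729.6/2)×0.34×£92.28 = £2,157,326.60.
EOQ at £85.11 = 759.7 (feasible in tier 3): TC = 23,130×£85.11 + (23,130/759.7)×361 + (759.7/2)×0.34×£85.11 = £1,990,577.26.
EOQ at £79.21 = 787.5 < 970, so use break Q=970: TC = 23,130×£79.21 + (23,130/970.0)×361 + (970.0/2)×0.34×£79.21 = £1,853,797.20.
Lowest total cost among the candidates is at Q = 970.0.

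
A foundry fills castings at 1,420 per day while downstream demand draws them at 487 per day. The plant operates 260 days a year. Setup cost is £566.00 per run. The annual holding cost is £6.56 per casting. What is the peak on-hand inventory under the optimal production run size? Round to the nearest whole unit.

Annual demand D = 487 × 260 = 126,620.
Production build-up factor (1 − d/p) = 1 − 487/1,420 = 0.6570.
Q* = √(2DS / (H(1 − d/p))) = √(2 × 126,620 × 566 / (6.56 × 0.6570)).
= √(143,333,840 / 4.3102) ≈ 5766.679.
Maximum inventory = Q*(1 − d/p) = 5766.679 × 0.6570 ≈ 3788.952.

I_max ≈ 3,789 castings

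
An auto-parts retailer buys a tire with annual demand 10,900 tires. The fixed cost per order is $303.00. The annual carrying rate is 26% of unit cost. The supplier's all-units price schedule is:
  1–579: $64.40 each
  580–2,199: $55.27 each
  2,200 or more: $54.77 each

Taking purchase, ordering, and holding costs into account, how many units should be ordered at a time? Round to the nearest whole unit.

Q* ≈ 678 tires

Holding cost per unit per year at price C is H = 0.26·C.
For each price level, check whether its EOQ is feasible; otherwise the best quantity at that price is the breakpoint.
Tier 1 ($64.40): EOQ = 628.1 exceeds tier's upper bound 579, so this tier is dominated.
EOQ at $55.27 = 678.0 (feasible in tier 2): TC = 10,900×$55.27 + (10,900/678.0)×303 + (678.0/2)×0.26×$55.27 = $612,185.74.
EOQ at $54.77 = 681.1 < 2200, so use break Q=2200: TC = 10,900×$54.77 + (10,900/2200.0)×303 + (2200.0/2)×0.26×$54.77 = $614,158.45.
Lowest total cost is $612,185.74 at Q = 678.0.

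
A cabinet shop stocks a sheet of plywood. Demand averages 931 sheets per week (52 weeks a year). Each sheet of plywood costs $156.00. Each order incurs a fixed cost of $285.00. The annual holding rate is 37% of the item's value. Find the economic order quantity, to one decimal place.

Annual demand D = 931 × 52 = 48,412.
Holding cost H = 0.37 × $156.00 = $57.7200 per unit per year.
EOQ = √(2DS / H) = √(2 × 48,412 × 285 / 57.72).
= √(27,594,840 / 57.72) = √478,081.0811 ≈ 691.434.

Q* ≈ 691.4 sheets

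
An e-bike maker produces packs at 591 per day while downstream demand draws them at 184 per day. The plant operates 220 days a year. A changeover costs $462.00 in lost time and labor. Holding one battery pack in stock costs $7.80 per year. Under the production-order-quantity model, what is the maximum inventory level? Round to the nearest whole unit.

Annual demand D = 184 × 220 = 40,480.
Production build-up factor (1 − d/p) = 1 − 184/591 = 0.6887.
Q* = √(2DS / (H(1 − d/p))) = √(2 × 40,480 × 462 / (7.8 × 0.6887)).
= √(37,403,520 / 5.3716) ≈ 2638.794.
Maximum inventory = Q*(1 − d/p) = 2638.794 × 0.6887 ≈ 1817.240.

I_max ≈ 1,817 packs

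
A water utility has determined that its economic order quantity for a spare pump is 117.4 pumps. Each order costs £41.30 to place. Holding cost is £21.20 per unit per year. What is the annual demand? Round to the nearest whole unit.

Invert the EOQ relation Q*² = 2DS/H.
From Q* = √(2DS/H): D = Q*²H / (2S) = 117.4² × 21.2 / (2 × 41.3) = 3537.464.

D ≈ 3,537 pumps per year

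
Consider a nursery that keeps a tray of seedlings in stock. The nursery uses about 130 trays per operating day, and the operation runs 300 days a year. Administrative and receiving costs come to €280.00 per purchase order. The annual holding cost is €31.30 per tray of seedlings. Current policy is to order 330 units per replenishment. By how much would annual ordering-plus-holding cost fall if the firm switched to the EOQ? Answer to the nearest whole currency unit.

Annual demand D = 130 × 300 = 39,000.
EOQ = √(2DS/H) = √(2 × 39,000 × 280 / 31.3) ≈ 835.32.
Cost at Q* = (D/Q*)S + (Q*/2)H = √(2DSH) ≈ €26,145.59.
Cost at Q = 330: (39,000/330)×280 + (330/2)×31.3 = €33,090.91 + €5,164.50 = €38,255.41.
Excess = €38,255.41 − €26,145.59 = €12,109.82.

Extra cost ≈ €12,110 per year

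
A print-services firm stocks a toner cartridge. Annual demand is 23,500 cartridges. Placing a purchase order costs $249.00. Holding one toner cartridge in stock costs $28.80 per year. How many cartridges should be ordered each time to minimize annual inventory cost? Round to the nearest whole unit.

EOQ = √(2DS / H) = √(2 × 23,500 × 249 / 28.8).
= √(11,703,000 / 28.8) = √406,354.1667 ≈ 637.459.

Q* ≈ 637 cartridges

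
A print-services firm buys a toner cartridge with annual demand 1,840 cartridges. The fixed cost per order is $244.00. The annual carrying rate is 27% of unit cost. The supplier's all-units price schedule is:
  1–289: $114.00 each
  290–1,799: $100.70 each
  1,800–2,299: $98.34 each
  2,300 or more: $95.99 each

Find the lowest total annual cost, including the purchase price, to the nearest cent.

Holding cost per unit per year at price C is H = 0.27·C.
Candidates are each tier's EOQ (if it falls in that tier) and each price-break quantity.
EOQ at $114.00 = 170.8 (feasible in tier 1): TC = 1,840×$114.00 + (1,840/170.8)×244 + (170.8/2)×0.27×$114.00 = $215,017.18.
EOQ at $100.70 = 181.7 < 290, so use break Q=290: TC = 1,840×$100.70 + (1,840/290.0)×244 + (290.0/2)×0.27×$100.70 = $190,778.54.
EOQ at $98.34 = 183.9 < 1800, so use break Q=1800: TC = 1,840×$98.34 + (1,840/1800.0)×244 + (1800.0/2)×0.27×$98.34 = $205,091.64.
EOQ at $95.99 = 186.1 < 2300, so use break Q=2300: TC = 1,840×$95.99 + (1,840/2300.0)×244 + (2300.0/2)×0.27×$95.99 = $206,621.69.
Lowest total cost among the candidates is at Q = 290.0.

TC* ≈ $190,778.54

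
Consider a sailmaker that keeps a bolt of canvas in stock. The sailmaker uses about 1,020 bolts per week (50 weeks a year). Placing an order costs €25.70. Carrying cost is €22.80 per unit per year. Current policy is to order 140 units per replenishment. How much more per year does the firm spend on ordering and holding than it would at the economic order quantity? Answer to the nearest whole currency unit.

Extra cost ≈ €3,227 per year

Annual demand D = 1,020 × 50 = 51,000.
EOQ = √(2DS/H) = √(2 × 51,000 × 25.7 / 22.8) ≈ 339.08.
Cost at Q* = (D/Q*)S + (Q*/2)H = √(2DSH) ≈ €7,730.97.
Cost at Q = 140: (51,000/140)×25.7 + (140/2)×22.8 = €9,362.14 + €1,596.00 = €10,958.14.
Excess = €10,958.14 − €7,730.97 = €3,227.17.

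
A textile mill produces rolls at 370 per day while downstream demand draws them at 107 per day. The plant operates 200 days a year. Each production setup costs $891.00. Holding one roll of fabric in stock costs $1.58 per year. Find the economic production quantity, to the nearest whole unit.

Annual demand D = 107 × 200 = 21,400.
Production build-up factor (1 − d/p) = 1 − 107/370 = 0.7108.
Q* = √(2DS / (H(1 − d/p))) = √(2 × 21,400 × 891 / (1.58 × 0.7108)).
= √(38,134,800 / 1.1231) ≈ 5827.136.

Q* ≈ 5,827 rolls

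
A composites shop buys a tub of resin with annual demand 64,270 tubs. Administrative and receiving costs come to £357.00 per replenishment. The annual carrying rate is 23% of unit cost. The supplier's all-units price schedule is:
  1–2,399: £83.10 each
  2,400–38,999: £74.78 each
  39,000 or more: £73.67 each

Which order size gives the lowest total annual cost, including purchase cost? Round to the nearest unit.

Holding cost per unit per year at price C is H = 0.23·C.
Evaluate total cost at each tier's feasible EOQ or, if the EOQ is below the tier, at the tier's minimum quantity.
EOQ at £83.10 = 1549.5 (feasible in tier 1): TC = 64,270×£83.10 + (64,270/1549.5)×357 + (1549.5/2)×0.23×£83.10 = £5,370,452.41.
EOQ at £74.78 = 1633.4 < 2400, so use break Q=2400: TC = 64,270×£74.78 + (64,270/2400.0)×357 + (2400.0/2)×0.23×£74.78 = £4,836,310.04.
EOQ at £73.67 = 1645.7 < 39000, so use break Q=39000: TC = 64,270×£73.67 + (64,270/39000.0)×357 + (39000.0/2)×0.23×£73.67 = £5,065,769.17.
Lowest total cost is £4,836,310.04 at Q = 2400.0.

Q* ≈ 2,400 tubs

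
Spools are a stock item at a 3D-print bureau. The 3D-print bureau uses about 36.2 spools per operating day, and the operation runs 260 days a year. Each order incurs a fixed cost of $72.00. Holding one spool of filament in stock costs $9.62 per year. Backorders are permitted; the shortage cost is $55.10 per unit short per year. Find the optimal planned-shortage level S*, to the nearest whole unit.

S* ≈ 60 spools

Annual demand D = 36.2 × 260 = 9,412.
With planned backorders, Q* = √(2DS/H) · √((H+B)/B).
√(2DS/H) = √(2 × 9,412 × 72 / 9.62) = 375.348.
√((H+B)/B) = √((9.62+55.1)/55.1) = 1.0838.
Q* ≈ 406.797.
S* = Q* · H/(H+B) = 406.797 × 9.62/64.72 ≈ 60.466.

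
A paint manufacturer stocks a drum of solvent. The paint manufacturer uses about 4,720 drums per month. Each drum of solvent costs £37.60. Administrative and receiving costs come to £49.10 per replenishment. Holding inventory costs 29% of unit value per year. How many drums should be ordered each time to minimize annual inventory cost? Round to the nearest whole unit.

Annual demand D = 4,720 × 12 = 56,640.
Holding cost H = 0.29 × £37.60 = £10.9040 per unit per year.
EOQ = √(2DS / H) = √(2 × 56,640 × 49.1 / 10.904).
= √(5,562,048 / 10.904) = √510,092.4431 ≈ 714.208.

Q* ≈ 714 drums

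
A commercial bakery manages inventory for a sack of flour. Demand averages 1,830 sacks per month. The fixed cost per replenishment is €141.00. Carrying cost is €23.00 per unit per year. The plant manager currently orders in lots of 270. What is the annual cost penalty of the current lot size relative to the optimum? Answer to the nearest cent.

Extra cost ≈ €2,638.49 per year

Annual demand D = 1,830 × 12 = 21,960.
EOQ = √(2DS/H) = √(2 × 21,960 × 141 / 23) ≈ 518.89.
Cost at Q* = (D/Q*)S + (Q*/2)H = √(2DSH) ≈ €11,934.51.
Cost at Q = 270: (21,960/270)×141 + (270/2)×23 = €11,468.00 + €3,105.00 = €14,573.00.
Excess = €14,573.00 − €11,934.51 = €2,638.49.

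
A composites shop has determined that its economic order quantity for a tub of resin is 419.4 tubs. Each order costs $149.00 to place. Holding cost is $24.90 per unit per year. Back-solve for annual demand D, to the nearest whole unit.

Invert the EOQ relation Q*² = 2DS/H.
From Q* = √(2DS/H): D = Q*²H / (2S) = 419.4² × 24.9 / (2 × 149) = 14697.380.

D ≈ 14,697 tubs per year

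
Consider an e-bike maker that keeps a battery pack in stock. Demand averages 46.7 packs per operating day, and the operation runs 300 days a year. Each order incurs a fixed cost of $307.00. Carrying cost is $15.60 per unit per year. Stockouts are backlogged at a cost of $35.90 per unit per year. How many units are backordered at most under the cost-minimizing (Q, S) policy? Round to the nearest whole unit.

S* ≈ 269 packs

Annual demand D = 46.7 × 300 = 14,010.
With planned backorders, Q* = √(2DS/H) · √((H+B)/B).
√(2DS/H) = √(2 × 14,010 × 307 / 15.6) = 742.576.
√((H+B)/B) = √((15.6+35.9)/35.9) = 1.1977.
Q* ≈ 889.400.
S* = Q* · H/(H+B) = 889.400 × 15.6/51.5 ≈ 269.411.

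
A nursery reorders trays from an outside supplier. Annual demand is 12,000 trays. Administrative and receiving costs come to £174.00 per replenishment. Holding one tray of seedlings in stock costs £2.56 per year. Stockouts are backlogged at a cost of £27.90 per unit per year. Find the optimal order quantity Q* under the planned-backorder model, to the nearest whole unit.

With planned backorders, Q* = √(2DS/H) · √((H+B)/B).
√(2DS/H) = √(2 × 12,000 × 174 / 2.56) = 1277.204.
√((H+B)/B) = √((2.56+27.9)/27.9) = 1.0449.
Q* ≈ 1334.514.

Q* ≈ 1,335 trays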